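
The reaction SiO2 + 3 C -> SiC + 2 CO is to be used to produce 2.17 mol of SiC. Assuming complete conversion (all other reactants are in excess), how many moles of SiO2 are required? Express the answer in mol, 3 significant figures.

n(SiC) = 2.170 mol
n(SiO2) = (1/1) × 2.170 = 2.170 mol

2.17 mol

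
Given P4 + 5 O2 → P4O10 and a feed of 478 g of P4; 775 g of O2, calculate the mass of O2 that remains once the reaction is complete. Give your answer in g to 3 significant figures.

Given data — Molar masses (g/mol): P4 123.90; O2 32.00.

158 g

n(P4) = 478.0 / 123.90 = 3.858 mol
n(O2) = 775.0 / 32.00 = 24.22 mol
n/ν for P4 = 3.858/1 = 3.858
n/ν for O2 = 24.22/5 = 4.844
Smallest n/ν is P4 → limiting reagent.
O2 consumed = (5/1) × 3.858 = 19.29 mol
O2 remaining = 24.22 − 19.29 = 4.930 mol
mass = 4.930 × 32.00 = 157.8 g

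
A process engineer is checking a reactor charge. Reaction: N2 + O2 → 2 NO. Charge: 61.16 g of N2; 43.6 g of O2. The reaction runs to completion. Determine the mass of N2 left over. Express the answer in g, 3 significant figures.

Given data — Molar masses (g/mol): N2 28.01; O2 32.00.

n(N2) = 61.16 / 28.01 = 2.184 mol
n(O2) = 43.60 / 32.00 = 1.363 mol
n/ν for N2 = 2.184/1 = 2.184
n/ν for O2 = 1.363/1 = 1.363
Smallest n/ν is O2 → limiting reagent.
N2 consumed = (1/1) × 1.363 = 1.363 mol
N2 remaining = 2.184 − 1.363 = 0.8210 mol
mass = 0.8210 × 28.01 = 23.00 g

23.0 g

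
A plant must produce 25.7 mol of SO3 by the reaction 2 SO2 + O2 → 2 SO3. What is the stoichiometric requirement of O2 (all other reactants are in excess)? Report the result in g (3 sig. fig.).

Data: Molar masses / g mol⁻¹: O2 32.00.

411 g

n(SO3) = 25.70 mol
n(O2) = (1/2) × 25.70 = 12.85 mol
mass = 12.85 × 32.00 = 411.2 g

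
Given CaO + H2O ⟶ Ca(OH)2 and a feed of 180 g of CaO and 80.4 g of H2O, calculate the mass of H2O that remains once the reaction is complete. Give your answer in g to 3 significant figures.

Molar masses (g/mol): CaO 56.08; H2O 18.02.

22.6 g

n(CaO) = 180.0 / 56.08 = 3.210 mol
n(H2O) = 80.40 / 18.02 = 4.462 mol
n/ν for CaO = 3.210/1 = 3.210
n/ν for H2O = 4.462/1 = 4.462
Smallest n/ν is CaO → limiting reagent.
H2O consumed = (1/1) × 3.210 = 3.210 mol
H2O remaining = 4.462 − 3.210 = 1.252 mol
mass = 1.252 × 18.02 = 22.56 g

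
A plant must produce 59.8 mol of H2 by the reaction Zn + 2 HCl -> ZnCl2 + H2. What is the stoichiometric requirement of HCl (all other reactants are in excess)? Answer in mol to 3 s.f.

120 mol

n(H2) = 59.80 mol
n(HCl) = (2/1) × 59.80 = 119.6 mol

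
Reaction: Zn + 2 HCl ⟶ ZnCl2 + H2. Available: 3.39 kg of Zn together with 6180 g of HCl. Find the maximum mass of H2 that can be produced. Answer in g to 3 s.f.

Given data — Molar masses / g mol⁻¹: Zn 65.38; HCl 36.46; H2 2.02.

n(Zn) = 3.390×1000 / 65.38 = 51.85 mol
n(HCl) = 6180 / 36.46 = 169.5 mol
n/ν → Zn: 51.85, HCl: 84.75; Zn is limiting.
n(H2) = (1/1) × 51.85 = 51.85 mol
mass = 51.85 × 2.02 = 104.7 g

105 g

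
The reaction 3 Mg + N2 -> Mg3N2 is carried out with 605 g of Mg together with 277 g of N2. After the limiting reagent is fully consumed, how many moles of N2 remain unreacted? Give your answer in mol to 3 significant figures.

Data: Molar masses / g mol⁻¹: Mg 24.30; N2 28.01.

1.59 mol

n(Mg) = 605.0 / 24.30 = 24.90 mol
n(N2) = 277.0 / 28.01 = 9.889 mol
n/ν for Mg = 24.90/3 = 8.300
n/ν for N2 = 9.889/1 = 9.889
Smallest n/ν is Mg → limiting reagent.
N2 consumed = (1/3) × 24.90 = 8.300 mol
N2 remaining = 9.889 − 8.300 = 1.589 mol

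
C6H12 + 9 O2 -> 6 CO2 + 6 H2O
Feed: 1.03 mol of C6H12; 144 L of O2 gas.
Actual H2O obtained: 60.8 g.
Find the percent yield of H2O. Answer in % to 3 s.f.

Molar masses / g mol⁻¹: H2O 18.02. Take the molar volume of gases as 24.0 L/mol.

84.4 %

n(C6H12) = 1.030 mol
n(O2) = 144.0 / 24.0 = 6.000 mol
n/ν → C6H12: 1.030, O2: 0.6667; O2 is limiting.
theoretical n(H2O) = (6/9) × 6.000 = 4.000 mol → 72.08 g
% yield = 60.8 / 72.08 × 100 = 84.35 %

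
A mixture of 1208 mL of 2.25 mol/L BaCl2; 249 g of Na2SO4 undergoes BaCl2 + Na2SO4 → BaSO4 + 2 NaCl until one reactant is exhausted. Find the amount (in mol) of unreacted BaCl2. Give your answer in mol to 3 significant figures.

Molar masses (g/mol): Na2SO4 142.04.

0.965 mol

n(BaCl2) = 2.25 × 1208/1000 = 2.718 mol
n(Na2SO4) = 249.0 / 142.04 = 1.753 mol
n/ν → BaCl2: 2.718, Na2SO4: 1.753; Na2SO4 is limiting.
BaCl2 consumed = (1/1) × 1.753 = 1.753 mol
BaCl2 remaining = 2.718 − 1.753 = 0.9650 mol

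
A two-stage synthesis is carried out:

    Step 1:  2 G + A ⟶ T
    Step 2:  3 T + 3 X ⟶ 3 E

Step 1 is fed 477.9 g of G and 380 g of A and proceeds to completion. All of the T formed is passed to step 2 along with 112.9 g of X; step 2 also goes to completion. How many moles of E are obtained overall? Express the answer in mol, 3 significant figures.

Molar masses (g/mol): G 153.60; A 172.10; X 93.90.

Step 1:
n(G) = 477.9 / 153.60 = 3.111 mol
n(A) = 380.0 / 172.10 = 2.208 mol
n/ν for G = 3.111/2 = 1.556
n/ν for A = 2.208/1 = 2.208
Smallest n/ν is G → limiting reagent.
n(T) produced = (1/2) × 3.111 = 1.556 mol
Step 2:
n(T) available = 1.556 mol
n(X) = 112.9 / 93.90 = 1.202 mol
n/ν for T = 1.556/3 = 0.5187
n/ν for X = 1.202/3 = 0.4007
Smallest n/ν is X → limiting reagent.
n(E) = (3/3) × 1.202 = 1.202 mol

1.20 mol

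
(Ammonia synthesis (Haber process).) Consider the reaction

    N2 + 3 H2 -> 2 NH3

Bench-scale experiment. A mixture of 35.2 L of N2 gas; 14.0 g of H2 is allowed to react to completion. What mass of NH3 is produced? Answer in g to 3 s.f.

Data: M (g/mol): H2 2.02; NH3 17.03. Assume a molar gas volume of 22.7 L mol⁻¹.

52.8 g

n(N2) = 35.20 / 22.7 = 1.551 mol
n(H2) = 14.00 / 2.02 = 6.931 mol
n/ν for N2 = 1.551/1 = 1.551
n/ν for H2 = 6.931/3 = 2.310
Smallest n/ν is N2 → limiting reagent.
n(NH3) = (2/1) × 1.551 = 3.102 mol
mass = 3.102 × 17.03 = 52.83 g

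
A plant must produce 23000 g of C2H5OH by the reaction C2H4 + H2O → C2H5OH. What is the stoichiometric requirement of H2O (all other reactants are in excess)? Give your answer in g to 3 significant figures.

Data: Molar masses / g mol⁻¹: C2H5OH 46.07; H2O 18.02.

n(C2H5OH) = 23000 / 46.07 = 499.2 mol
n(H2O) = (1/1) × 499.2 = 499.2 mol
mass = 499.2 × 18.02 = 8996 g

9000 g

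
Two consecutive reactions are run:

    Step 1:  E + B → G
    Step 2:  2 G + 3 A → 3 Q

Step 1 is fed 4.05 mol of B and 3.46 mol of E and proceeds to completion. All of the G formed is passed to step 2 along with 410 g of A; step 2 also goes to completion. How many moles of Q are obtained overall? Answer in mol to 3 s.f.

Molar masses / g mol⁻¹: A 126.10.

3.25 mol

Step 1:
n(B) = 4.050 mol
n(E) = 3.460 mol
n/ν for B = 4.050/1 = 4.050
n/ν for E = 3.460/1 = 3.460
Smallest n/ν is E → limiting reagent.
n(G) produced = (1/1) × 3.460 = 3.460 mol
Step 2:
n(G) available = 3.460 mol
n(A) = 410.0 / 126.10 = 3.251 mol
n/ν for G = 3.460/2 = 1.730
n/ν for A = 3.251/3 = 1.084
Smallest n/ν is A → limiting reagent.
n(Q) = (3/3) × 3.251 = 3.251 mol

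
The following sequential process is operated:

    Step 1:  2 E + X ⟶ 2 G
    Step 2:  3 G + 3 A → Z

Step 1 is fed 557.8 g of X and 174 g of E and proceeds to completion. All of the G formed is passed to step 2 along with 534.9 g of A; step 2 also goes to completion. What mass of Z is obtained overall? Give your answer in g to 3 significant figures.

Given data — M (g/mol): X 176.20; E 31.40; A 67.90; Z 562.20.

1040 g

Step 1:
n(X) = 557.8 / 176.20 = 3.166 mol
n(E) = 174.0 / 31.40 = 5.541 mol
n/ν → X: 3.166, E: 2.771; E is limiting.
n(G) produced = (2/2) × 5.541 = 5.541 mol
Step 2:
n(G) available = 5.541 mol
n(A) = 534.9 / 67.90 = 7.878 mol
n/ν → G: 1.847, A: 2.626; G is limiting.
n(Z) = (1/3) × 5.541 = 1.847 mol
mass = 1.847 × 562.20 = 1038 g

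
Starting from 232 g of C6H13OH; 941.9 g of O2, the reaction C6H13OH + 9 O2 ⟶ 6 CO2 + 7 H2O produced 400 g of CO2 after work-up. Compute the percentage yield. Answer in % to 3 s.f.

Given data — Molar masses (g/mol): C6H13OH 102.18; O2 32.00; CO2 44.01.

n(C6H13OH) = 232.0 / 102.18 = 2.271 mol
n(O2) = 941.9 / 32.00 = 29.43 mol
n/ν for C6H13OH = 2.271/1 = 2.271
n/ν for O2 = 29.43/9 = 3.270
Smallest n/ν is C6H13OH → limiting reagent.
theoretical n(CO2) = (6/1) × 2.271 = 13.63 mol → 599.9 g
% yield = 400 / 599.9 × 100 = 66.68 %

66.7 %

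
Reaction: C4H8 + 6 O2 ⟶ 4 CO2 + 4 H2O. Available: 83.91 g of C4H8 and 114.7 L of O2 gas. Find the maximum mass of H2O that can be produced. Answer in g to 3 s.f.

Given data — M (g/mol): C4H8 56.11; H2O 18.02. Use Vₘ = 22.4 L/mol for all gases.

n(C4H8) = 83.91 / 56.11 = 1.495 mol
n(O2) = 114.7 / 22.4 = 5.121 mol
n/ν for C4H8 = 1.495/1 = 1.495
n/ν for O2 = 5.121/6 = 0.8535
Smallest n/ν is O2 → limiting reagent.
n(H2O) = (4/6) × 5.121 = 3.414 mol
mass = 3.414 × 18.02 = 61.52 g

61.5 g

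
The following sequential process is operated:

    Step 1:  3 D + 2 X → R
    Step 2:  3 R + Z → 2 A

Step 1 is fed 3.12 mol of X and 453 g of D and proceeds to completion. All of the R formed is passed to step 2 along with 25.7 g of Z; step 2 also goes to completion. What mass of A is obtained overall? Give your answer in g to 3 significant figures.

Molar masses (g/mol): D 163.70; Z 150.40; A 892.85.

Step 1:
n(X) = 3.120 mol
n(D) = 453.0 / 163.70 = 2.767 mol
n/ν for X = 3.120/2 = 1.560
n/ν for D = 2.767/3 = 0.9223
Smallest n/ν is D → limiting reagent.
n(R) produced = (1/3) × 2.767 = 0.9223 mol
Step 2:
n(R) available = 0.9223 mol
n(Z) = 25.70 / 150.40 = 0.1709 mol
n/ν for R = 0.9223/3 = 0.3074
n/ν for Z = 0.1709/1 = 0.1709
Smallest n/ν is Z → limiting reagent.
n(A) = (2/1) × 0.1709 = 0.3418 mol
mass = 0.3418 × 892.85 = 305.2 g

305 g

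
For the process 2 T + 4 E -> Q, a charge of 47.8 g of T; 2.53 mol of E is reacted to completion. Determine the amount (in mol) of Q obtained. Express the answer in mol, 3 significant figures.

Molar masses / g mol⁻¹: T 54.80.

n(T) = 47.80 / 54.80 = 0.8723 mol
n(E) = 2.530 mol
n/ν for T = 0.8723/2 = 0.4362
n/ν for E = 2.530/4 = 0.6325
Smallest n/ν is T → limiting reagent.
n(Q) = (1/2) × 0.8723 = 0.4362 mol

0.436 mol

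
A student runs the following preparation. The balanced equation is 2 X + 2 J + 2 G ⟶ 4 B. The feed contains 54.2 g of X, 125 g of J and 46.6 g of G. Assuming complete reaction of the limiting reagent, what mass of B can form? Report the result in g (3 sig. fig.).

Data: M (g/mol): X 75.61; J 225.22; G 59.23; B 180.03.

n(X) = 54.20 / 75.61 = 0.7168 mol
n(J) = 125.0 / 225.22 = 0.5550 mol
n(G) = 46.60 / 59.23 = 0.7868 mol
n/ν for X = 0.7168/2 = 0.3584
n/ν for J = 0.5550/2 = 0.2775
n/ν for G = 0.7868/2 = 0.3934
Smallest n/ν is J → limiting reagent.
n(B) = (4/2) × 0.5550 = 1.110 mol
mass = 1.110 × 180.03 = 199.8 g

200 g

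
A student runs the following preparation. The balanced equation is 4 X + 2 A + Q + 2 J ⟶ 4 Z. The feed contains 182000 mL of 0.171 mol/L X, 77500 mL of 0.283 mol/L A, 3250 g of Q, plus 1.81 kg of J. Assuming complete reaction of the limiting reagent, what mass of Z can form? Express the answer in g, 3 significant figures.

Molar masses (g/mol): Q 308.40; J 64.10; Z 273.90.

8520 g

n(X) = 0.171 × 182000/1000 = 31.12 mol
n(A) = 0.283 × 77500/1000 = 21.93 mol
n(Q) = 3250 / 308.40 = 10.54 mol
n(J) = 1.810×1000 / 64.10 = 28.24 mol
n/ν → X: 7.780, A: 10.97, Q: 10.54, J: 14.12; X is limiting.
n(Z) = (4/4) × 31.12 = 31.12 mol
mass = 31.12 × 273.90 = 8524 g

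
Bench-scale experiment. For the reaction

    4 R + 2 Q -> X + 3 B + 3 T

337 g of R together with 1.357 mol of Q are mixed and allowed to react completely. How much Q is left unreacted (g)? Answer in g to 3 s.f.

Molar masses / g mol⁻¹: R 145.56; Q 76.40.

n(R) = 337.0 / 145.56 = 2.315 mol
n(Q) = 1.357 mol
n/ν → R: 0.5788, Q: 0.6785; R is limiting.
Q consumed = (2/4) × 2.315 = 1.158 mol
Q remaining = 1.357 − 1.158 = 0.1990 mol
mass = 0.1990 × 76.40 = 15.20 g

15.2 g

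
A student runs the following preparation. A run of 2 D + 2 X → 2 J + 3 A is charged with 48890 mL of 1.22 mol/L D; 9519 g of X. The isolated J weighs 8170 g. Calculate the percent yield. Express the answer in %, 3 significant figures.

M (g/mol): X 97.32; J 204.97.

n(D) = 1.22 × 48890/1000 = 59.65 mol
n(X) = 9519 / 97.32 = 97.81 mol
n/ν → D: 29.83, X: 48.91; D is limiting.
theoretical n(J) = (2/2) × 59.65 = 59.65 mol → 12230 g
% yield = 8170 / 12230 × 100 = 66.80 %

66.8 %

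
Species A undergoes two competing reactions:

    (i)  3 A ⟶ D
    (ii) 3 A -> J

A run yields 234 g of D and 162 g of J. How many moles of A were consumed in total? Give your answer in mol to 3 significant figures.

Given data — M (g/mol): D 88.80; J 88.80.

n(D) = 234 / 88.80 = 2.635 mol
n(J) = 162 / 88.80 = 1.824 mol
n(A) via (i) = (3/1)×2.635 = 7.905 mol
n(A) via (ii) = (3/1)×1.824 = 5.472 mol
total n(A) = 7.905 + 5.472 = 13.38 mol

13.4 mol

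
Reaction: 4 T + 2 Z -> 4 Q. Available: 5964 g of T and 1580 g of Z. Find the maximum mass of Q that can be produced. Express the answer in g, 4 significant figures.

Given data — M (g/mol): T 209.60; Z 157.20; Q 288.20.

n(T) = 5964 / 209.60 = 28.45 mol
n(Z) = 1580 / 157.20 = 10.05 mol
n/ν for T = 28.45/4 = 7.113
n/ν for Z = 10.05/2 = 5.025
Smallest n/ν is Z → limiting reagent.
n(Q) = (4/2) × 10.05 = 20.10 mol
mass = 20.10 × 288.20 = 5793 g

5793 g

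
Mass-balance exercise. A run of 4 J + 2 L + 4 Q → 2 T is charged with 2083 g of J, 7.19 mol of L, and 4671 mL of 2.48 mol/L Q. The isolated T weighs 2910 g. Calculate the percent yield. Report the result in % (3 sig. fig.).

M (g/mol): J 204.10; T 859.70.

n(J) = 2083 / 204.10 = 10.21 mol
n(L) = 7.190 mol
n(Q) = 2.48 × 4671/1000 = 11.58 mol
n/ν → J: 2.553, L: 3.595, Q: 2.895; J is limiting.
theoretical n(T) = (2/4) × 10.21 = 5.105 mol → 4389 g
% yield = 2910 / 4389 × 100 = 66.30 %

66.3 %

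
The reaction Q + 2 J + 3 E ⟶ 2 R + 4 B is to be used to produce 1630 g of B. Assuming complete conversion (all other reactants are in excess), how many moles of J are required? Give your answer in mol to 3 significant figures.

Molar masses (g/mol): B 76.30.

10.7 mol

n(B) = 1630 / 76.30 = 21.36 mol
n(J) = (2/4) × 21.36 = 10.68 mol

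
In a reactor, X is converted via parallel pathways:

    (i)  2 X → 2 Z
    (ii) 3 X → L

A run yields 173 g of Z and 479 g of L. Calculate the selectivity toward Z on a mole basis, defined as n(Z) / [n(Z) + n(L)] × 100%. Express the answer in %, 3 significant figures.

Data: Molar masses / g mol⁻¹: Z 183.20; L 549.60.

n(Z) = 173 / 183.20 = 0.9443 mol
n(L) = 479 / 549.60 = 0.8715 mol
selectivity = 0.9443/(0.9443+0.8715) × 100 = 52.00 %

52.0 %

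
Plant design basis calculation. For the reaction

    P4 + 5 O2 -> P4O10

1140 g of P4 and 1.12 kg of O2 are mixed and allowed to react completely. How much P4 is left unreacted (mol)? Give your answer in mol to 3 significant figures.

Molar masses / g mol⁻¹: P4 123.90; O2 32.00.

n(P4) = 1140 / 123.90 = 9.201 mol
n(O2) = 1.120×1000 / 32.00 = 35.00 mol
n/ν for P4 = 9.201/1 = 9.201
n/ν for O2 = 35.00/5 = 7.000
Smallest n/ν is O2 → limiting reagent.
P4 consumed = (1/5) × 35.00 = 7.000 mol
P4 remaining = 9.201 − 7.000 = 2.201 mol

2.20 mol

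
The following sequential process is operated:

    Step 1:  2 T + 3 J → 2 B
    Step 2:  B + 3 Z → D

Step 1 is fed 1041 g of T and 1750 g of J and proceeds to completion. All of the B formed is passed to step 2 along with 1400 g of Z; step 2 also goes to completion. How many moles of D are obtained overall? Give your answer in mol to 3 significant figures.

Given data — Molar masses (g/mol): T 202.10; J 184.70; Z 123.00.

Step 1:
n(T) = 1041 / 202.10 = 5.151 mol
n(J) = 1750 / 184.70 = 9.475 mol
n/ν for T = 5.151/2 = 2.576
n/ν for J = 9.475/3 = 3.158
Smallest n/ν is T → limiting reagent.
n(B) produced = (2/2) × 5.151 = 5.151 mol
Step 2:
n(B) available = 5.151 mol
n(Z) = 1400 / 123.00 = 11.38 mol
n/ν for B = 5.151/1 = 5.151
n/ν for Z = 11.38/3 = 3.793
Smallest n/ν is Z → limiting reagent.
n(D) = (1/3) × 11.38 = 3.793 mol

3.79 mol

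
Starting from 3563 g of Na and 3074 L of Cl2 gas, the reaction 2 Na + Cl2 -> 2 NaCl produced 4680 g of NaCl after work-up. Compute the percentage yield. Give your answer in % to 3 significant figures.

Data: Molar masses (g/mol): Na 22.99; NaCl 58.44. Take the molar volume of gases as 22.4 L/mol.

51.7 %

n(Na) = 3563 / 22.99 = 155.0 mol
n(Cl2) = 3074 / 22.4 = 137.2 mol
n/ν for Na = 155.0/2 = 77.50
n/ν for Cl2 = 137.2/1 = 137.2
Smallest n/ν is Na → limiting reagent.
theoretical n(NaCl) = (2/2) × 155.0 = 155.0 mol → 9058 g
% yield = 4680 / 9058 × 100 = 51.67 %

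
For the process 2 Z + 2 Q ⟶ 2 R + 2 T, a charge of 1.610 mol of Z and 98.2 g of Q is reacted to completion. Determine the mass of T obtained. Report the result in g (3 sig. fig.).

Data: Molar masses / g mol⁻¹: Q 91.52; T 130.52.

140 g

n(Z) = 1.610 mol
n(Q) = 98.20 / 91.52 = 1.073 mol
n/ν → Z: 0.8050, Q: 0.5365; Q is limiting.
n(T) = (2/2) × 1.073 = 1.073 mol
mass = 1.073 × 130.52 = 140.0 g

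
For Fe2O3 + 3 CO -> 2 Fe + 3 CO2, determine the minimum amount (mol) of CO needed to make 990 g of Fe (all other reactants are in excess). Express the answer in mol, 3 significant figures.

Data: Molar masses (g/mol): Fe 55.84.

26.6 mol

n(Fe) = 990 / 55.84 = 17.73 mol
n(CO) = (3/2) × 17.73 = 26.60 mol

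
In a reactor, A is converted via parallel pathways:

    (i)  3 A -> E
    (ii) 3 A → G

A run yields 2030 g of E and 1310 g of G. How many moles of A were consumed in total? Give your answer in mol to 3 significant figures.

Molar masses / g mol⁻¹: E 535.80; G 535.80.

18.7 mol

n(E) = 2030 / 535.80 = 3.789 mol
n(G) = 1310 / 535.80 = 2.445 mol
n(A) via (i) = (3/1)×3.789 = 11.37 mol
n(A) via (ii) = (3/1)×2.445 = 7.335 mol
total n(A) = 11.37 + 7.335 = 18.71 mol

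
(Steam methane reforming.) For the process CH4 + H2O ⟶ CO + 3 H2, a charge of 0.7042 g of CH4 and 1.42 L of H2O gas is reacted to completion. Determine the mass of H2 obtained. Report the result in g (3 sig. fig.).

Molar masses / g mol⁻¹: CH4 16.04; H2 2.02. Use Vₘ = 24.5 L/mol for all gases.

0.266 g

n(CH4) = 0.7042 / 16.04 = 0.04390 mol
n(H2O) = 1.420 / 24.5 = 0.05796 mol
n/ν for CH4 = 0.04390/1 = 0.04390
n/ν for H2O = 0.05796/1 = 0.05796
Smallest n/ν is CH4 → limiting reagent.
n(H2) = (3/1) × 0.04390 = 0.1317 mol
mass = 0.1317 × 2.02 = 0.2660 g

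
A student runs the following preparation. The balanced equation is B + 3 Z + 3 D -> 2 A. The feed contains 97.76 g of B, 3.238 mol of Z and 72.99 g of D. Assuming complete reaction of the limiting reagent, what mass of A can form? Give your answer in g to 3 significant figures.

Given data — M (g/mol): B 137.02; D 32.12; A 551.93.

n(B) = 97.76 / 137.02 = 0.7135 mol
n(Z) = 3.238 mol
n(D) = 72.99 / 32.12 = 2.272 mol
n/ν for B = 0.7135/1 = 0.7135
n/ν for Z = 3.238/3 = 1.079
n/ν for D = 2.272/3 = 0.7573
Smallest n/ν is B → limiting reagent.
n(A) = (2/1) × 0.7135 = 1.427 mol
mass = 1.427 × 551.93 = 787.6 g

788 g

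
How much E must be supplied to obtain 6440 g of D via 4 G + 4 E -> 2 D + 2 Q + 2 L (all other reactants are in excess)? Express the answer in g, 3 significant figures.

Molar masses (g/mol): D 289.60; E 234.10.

n(D) = 6440 / 289.60 = 22.24 mol
n(E) = (4/2) × 22.24 = 44.48 mol
mass = 44.48 × 234.10 = 10410 g

10400 g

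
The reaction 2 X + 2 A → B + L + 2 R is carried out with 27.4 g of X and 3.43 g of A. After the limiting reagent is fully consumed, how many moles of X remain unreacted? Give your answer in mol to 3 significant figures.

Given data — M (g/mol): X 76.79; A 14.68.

0.123 mol

n(X) = 27.40 / 76.79 = 0.3568 mol
n(A) = 3.430 / 14.68 = 0.2337 mol
n/ν for X = 0.3568/2 = 0.1784
n/ν for A = 0.2337/2 = 0.1169
Smallest n/ν is A → limiting reagent.
X consumed = (2/2) × 0.2337 = 0.2337 mol
X remaining = 0.3568 − 0.2337 = 0.1231 mol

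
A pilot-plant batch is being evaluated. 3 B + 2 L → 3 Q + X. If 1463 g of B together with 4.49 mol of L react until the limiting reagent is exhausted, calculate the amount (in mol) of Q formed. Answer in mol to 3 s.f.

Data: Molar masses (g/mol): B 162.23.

6.74 mol

n(B) = 1463 / 162.23 = 9.018 mol
n(L) = 4.490 mol
n/ν → B: 3.006, L: 2.245; L is limiting.
n(Q) = (3/2) × 4.490 = 6.735 mol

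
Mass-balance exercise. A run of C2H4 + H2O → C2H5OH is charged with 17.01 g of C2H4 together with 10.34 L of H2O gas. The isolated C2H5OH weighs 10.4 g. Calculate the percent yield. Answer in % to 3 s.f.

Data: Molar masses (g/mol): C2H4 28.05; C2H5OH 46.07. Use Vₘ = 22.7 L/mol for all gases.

49.6 %

n(C2H4) = 17.01 / 28.05 = 0.6064 mol
n(H2O) = 10.34 / 22.7 = 0.4555 mol
n/ν for C2H4 = 0.6064/1 = 0.6064
n/ν for H2O = 0.4555/1 = 0.4555
Smallest n/ν is H2O → limiting reagent.
theoretical n(C2H5OH) = (1/1) × 0.4555 = 0.4555 mol → 20.98 g
% yield = 10.4 / 20.98 × 100 = 49.57 %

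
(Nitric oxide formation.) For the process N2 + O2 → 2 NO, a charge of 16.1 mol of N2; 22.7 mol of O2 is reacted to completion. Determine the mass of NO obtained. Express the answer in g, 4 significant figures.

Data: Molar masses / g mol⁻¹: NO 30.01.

n(N2) = 16.10 mol
n(O2) = 22.70 mol
n/ν for N2 = 16.10/1 = 16.10
n/ν for O2 = 22.70/1 = 22.70
Smallest n/ν is N2 → limiting reagent.
n(NO) = (2/1) × 16.10 = 32.20 mol
mass = 32.20 × 30.01 = 966.3 g

966.3 g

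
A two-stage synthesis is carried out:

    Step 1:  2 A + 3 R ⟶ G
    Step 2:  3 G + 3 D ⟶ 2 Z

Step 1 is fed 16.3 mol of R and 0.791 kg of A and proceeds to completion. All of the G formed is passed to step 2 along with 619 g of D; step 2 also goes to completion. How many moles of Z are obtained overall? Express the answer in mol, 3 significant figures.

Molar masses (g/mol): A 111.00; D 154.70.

Step 1:
n(R) = 16.30 mol
n(A) = 0.7910×1000 / 111.00 = 7.126 mol
n/ν for R = 16.30/3 = 5.433
n/ν for A = 7.126/2 = 3.563
Smallest n/ν is A → limiting reagent.
n(G) produced = (1/2) × 7.126 = 3.563 mol
Step 2:
n(G) available = 3.563 mol
n(D) = 619.0 / 154.70 = 4.001 mol
n/ν for G = 3.563/3 = 1.188
n/ν for D = 4.001/3 = 1.334
Smallest n/ν is G → limiting reagent.
n(Z) = (2/3) × 3.563 = 2.375 mol

2.38 mol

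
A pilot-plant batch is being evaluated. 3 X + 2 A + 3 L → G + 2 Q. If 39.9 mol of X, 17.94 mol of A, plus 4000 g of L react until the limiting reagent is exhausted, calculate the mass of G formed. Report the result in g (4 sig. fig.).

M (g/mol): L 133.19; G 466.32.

n(X) = 39.90 mol
n(A) = 17.94 mol
n(L) = 4000 / 133.19 = 30.03 mol
n/ν for X = 39.90/3 = 13.30
n/ν for A = 17.94/2 = 8.970
n/ν for L = 30.03/3 = 10.01
Smallest n/ν is A → limiting reagent.
n(G) = (1/2) × 17.94 = 8.970 mol
mass = 8.970 × 466.32 = 4183 g

4183 g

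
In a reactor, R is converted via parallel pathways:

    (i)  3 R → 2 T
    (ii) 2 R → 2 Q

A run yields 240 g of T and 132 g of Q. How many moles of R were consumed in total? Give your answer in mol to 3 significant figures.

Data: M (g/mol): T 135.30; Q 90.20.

n(T) = 240 / 135.30 = 1.774 mol
n(Q) = 132 / 90.20 = 1.463 mol
n(R) via (i) = (3/2)×1.774 = 2.661 mol
n(R) via (ii) = (2/2)×1.463 = 1.463 mol
total n(R) = 2.661 + 1.463 = 4.124 mol

4.12 mol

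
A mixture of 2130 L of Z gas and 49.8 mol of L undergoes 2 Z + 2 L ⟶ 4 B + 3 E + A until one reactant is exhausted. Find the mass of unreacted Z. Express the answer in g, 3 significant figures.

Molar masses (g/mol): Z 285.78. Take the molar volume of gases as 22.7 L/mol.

n(Z) = 2130 / 22.7 = 93.83 mol
n(L) = 49.80 mol
n/ν for Z = 93.83/2 = 46.92
n/ν for L = 49.80/2 = 24.90
Smallest n/ν is L → limiting reagent.
Z consumed = (2/2) × 49.80 = 49.80 mol
Z remaining = 93.83 − 49.80 = 44.03 mol
mass = 44.03 × 285.78 = 12580 g

12600 g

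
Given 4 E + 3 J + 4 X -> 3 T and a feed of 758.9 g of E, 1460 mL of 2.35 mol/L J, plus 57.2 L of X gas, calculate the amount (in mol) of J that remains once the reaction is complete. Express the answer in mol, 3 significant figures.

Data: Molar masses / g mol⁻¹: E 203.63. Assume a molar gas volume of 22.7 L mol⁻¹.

n(E) = 758.9 / 203.63 = 3.727 mol
n(J) = 2.35 × 1460/1000 = 3.431 mol
n(X) = 57.20 / 22.7 = 2.520 mol
n/ν for E = 3.727/4 = 0.9318
n/ν for J = 3.431/3 = 1.144
n/ν for X = 2.520/4 = 0.6300
Smallest n/ν is X → limiting reagent.
J consumed = (3/4) × 2.520 = 1.890 mol
J remaining = 3.431 − 1.890 = 1.541 mol

1.54 mol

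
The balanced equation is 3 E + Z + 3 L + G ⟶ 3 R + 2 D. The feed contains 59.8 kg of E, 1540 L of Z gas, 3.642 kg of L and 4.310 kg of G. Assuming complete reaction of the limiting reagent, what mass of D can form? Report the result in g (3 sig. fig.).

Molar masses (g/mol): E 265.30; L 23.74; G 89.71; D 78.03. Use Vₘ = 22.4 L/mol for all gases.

n(E) = 59.80×1000 / 265.30 = 225.4 mol
n(Z) = 1540 / 22.4 = 68.75 mol
n(L) = 3.642×1000 / 23.74 = 153.4 mol
n(G) = 4.310×1000 / 89.71 = 48.04 mol
n/ν for E = 225.4/3 = 75.13
n/ν for Z = 68.75/1 = 68.75
n/ν for L = 153.4/3 = 51.13
n/ν for G = 48.04/1 = 48.04
Smallest n/ν is G → limiting reagent.
n(D) = (2/1) × 48.04 = 96.08 mol
mass = 96.08 × 78.03 = 7497 g

7500 g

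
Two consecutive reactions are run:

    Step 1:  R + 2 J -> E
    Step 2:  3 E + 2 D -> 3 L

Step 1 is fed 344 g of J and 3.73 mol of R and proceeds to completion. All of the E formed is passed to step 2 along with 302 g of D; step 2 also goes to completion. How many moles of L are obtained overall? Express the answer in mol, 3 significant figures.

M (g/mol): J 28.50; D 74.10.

3.73 mol

Step 1:
n(J) = 344.0 / 28.50 = 12.07 mol
n(R) = 3.730 mol
n/ν for J = 12.07/2 = 6.035
n/ν for R = 3.730/1 = 3.730
Smallest n/ν is R → limiting reagent.
n(E) produced = (1/1) × 3.730 = 3.730 mol
Step 2:
n(E) available = 3.730 mol
n(D) = 302.0 / 74.10 = 4.076 mol
n/ν for E = 3.730/3 = 1.243
n/ν for D = 4.076/2 = 2.038
Smallest n/ν is E → limiting reagent.
n(L) = (3/3) × 3.730 = 3.730 mol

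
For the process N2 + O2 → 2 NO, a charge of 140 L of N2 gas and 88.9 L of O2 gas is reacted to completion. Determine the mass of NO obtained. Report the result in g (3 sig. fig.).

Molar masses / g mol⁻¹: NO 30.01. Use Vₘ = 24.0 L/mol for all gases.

n(N2) = 140.0 / 24.0 = 5.833 mol
n(O2) = 88.90 / 24.0 = 3.704 mol
n/ν → N2: 5.833, O2: 3.704; O2 is limiting.
n(NO) = (2/1) × 3.704 = 7.408 mol
mass = 7.408 × 30.01 = 222.3 g

222 g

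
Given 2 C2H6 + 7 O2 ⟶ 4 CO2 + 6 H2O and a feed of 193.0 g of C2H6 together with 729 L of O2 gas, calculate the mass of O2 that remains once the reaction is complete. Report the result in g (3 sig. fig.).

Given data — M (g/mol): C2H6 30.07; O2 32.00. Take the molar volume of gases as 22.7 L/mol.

n(C2H6) = 193.0 / 30.07 = 6.418 mol
n(O2) = 729.0 / 22.7 = 32.11 mol
n/ν for C2H6 = 6.418/2 = 3.209
n/ν for O2 = 32.11/7 = 4.587
Smallest n/ν is C2H6 → limiting reagent.
O2 consumed = (7/2) × 6.418 = 22.46 mol
O2 remaining = 32.11 − 22.46 = 9.650 mol
mass = 9.650 × 32.00 = 308.8 g

309 g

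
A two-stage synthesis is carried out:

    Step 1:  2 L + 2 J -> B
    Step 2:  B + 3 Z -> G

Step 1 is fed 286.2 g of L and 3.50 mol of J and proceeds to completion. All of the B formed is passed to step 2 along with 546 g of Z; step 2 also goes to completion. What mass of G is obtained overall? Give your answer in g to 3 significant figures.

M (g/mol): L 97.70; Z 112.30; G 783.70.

Step 1:
n(L) = 286.2 / 97.70 = 2.929 mol
n(J) = 3.500 mol
n/ν → L: 1.465, J: 1.750; L is limiting.
n(B) produced = (1/2) × 2.929 = 1.465 mol
Step 2:
n(B) available = 1.465 mol
n(Z) = 546.0 / 112.30 = 4.862 mol
n/ν → B: 1.465, Z: 1.621; B is limiting.
n(G) = (1/1) × 1.465 = 1.465 mol
mass = 1.465 × 783.70 = 1148 g

1150 g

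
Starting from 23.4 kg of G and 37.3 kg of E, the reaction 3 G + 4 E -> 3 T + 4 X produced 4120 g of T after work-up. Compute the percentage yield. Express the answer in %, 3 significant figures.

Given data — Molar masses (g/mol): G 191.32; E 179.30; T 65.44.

n(G) = 23.40×1000 / 191.32 = 122.3 mol
n(E) = 37.30×1000 / 179.30 = 208.0 mol
n/ν for G = 122.3/3 = 40.77
n/ν for E = 208.0/4 = 52.00
Smallest n/ν is G → limiting reagent.
theoretical n(T) = (3/3) × 122.3 = 122.3 mol → 8003 g
% yield = 4120 / 8003 × 100 = 51.48 %

51.5 %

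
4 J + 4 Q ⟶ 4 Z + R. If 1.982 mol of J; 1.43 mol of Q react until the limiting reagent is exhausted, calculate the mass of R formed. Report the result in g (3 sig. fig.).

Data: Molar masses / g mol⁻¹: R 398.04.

142 g

n(J) = 1.982 mol
n(Q) = 1.430 mol
n/ν for J = 1.982/4 = 0.4955
n/ν for Q = 1.430/4 = 0.3575
Smallest n/ν is Q → limiting reagent.
n(R) = (1/4) × 1.430 = 0.3575 mol
mass = 0.3575 × 398.04 = 142.3 g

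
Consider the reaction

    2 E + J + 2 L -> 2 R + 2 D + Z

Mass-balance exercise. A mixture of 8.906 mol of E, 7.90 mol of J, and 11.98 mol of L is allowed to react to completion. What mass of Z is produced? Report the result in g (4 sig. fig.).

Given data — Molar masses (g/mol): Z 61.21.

272.6 g

n(E) = 8.906 mol
n(J) = 7.900 mol
n(L) = 11.98 mol
n/ν → E: 4.453, J: 7.900, L: 5.990; E is limiting.
n(Z) = (1/2) × 8.906 = 4.453 mol
mass = 4.453 × 61.21 = 272.6 g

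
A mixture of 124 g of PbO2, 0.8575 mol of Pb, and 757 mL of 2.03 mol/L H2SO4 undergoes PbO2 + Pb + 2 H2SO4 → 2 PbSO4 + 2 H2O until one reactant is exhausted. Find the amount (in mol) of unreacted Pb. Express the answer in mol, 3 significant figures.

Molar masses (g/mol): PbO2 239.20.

0.339 mol

n(PbO2) = 124.0 / 239.20 = 0.5184 mol
n(Pb) = 0.8575 mol
n(H2SO4) = 2.03 × 757.0/1000 = 1.537 mol
n/ν for PbO2 = 0.5184/1 = 0.5184
n/ν for Pb = 0.8575/1 = 0.8575
n/ν for H2SO4 = 1.537/2 = 0.7685
Smallest n/ν is PbO2 → limiting reagent.
Pb consumed = (1/1) × 0.5184 = 0.5184 mol
Pb remaining = 0.8575 − 0.5184 = 0.3391 mol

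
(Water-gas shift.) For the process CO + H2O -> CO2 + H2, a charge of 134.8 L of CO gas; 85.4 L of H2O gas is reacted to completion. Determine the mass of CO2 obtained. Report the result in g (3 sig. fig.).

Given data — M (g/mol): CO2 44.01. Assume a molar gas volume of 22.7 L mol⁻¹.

166 g

n(CO) = 134.8 / 22.7 = 5.938 mol
n(H2O) = 85.40 / 22.7 = 3.762 mol
n/ν → CO: 5.938, H2O: 3.762; H2O is limiting.
n(CO2) = (1/1) × 3.762 = 3.762 mol
mass = 3.762 × 44.01 = 165.6 g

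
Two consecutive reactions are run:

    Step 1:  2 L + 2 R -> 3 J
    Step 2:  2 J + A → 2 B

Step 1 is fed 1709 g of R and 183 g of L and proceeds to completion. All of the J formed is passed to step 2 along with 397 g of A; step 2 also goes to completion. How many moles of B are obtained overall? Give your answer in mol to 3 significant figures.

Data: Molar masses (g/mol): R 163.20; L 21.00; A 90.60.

Step 1:
n(R) = 1709 / 163.20 = 10.47 mol
n(L) = 183.0 / 21.00 = 8.714 mol
n/ν → R: 5.235, L: 4.357; L is limiting.
n(J) produced = (3/2) × 8.714 = 13.07 mol
Step 2:
n(J) available = 13.07 mol
n(A) = 397.0 / 90.60 = 4.382 mol
n/ν → J: 6.535, A: 4.382; A is limiting.
n(B) = (2/1) × 4.382 = 8.764 mol

8.76 mol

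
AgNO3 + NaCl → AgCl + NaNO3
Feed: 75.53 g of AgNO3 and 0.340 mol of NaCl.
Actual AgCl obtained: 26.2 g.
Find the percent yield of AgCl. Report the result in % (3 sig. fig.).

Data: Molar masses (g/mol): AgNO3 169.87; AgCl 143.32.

53.8 %

n(AgNO3) = 75.53 / 169.87 = 0.4446 mol
n(NaCl) = 0.3400 mol
n/ν for AgNO3 = 0.4446/1 = 0.4446
n/ν for NaCl = 0.3400/1 = 0.3400
Smallest n/ν is NaCl → limiting reagent.
theoretical n(AgCl) = (1/1) × 0.3400 = 0.3400 mol → 48.73 g
% yield = 26.2 / 48.73 × 100 = 53.77 %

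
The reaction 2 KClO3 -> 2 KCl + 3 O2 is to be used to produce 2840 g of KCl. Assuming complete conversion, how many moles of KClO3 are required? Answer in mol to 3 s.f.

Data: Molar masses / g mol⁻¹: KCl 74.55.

38.1 mol

n(KCl) = 2840 / 74.55 = 38.10 mol
n(KClO3) = (2/2) × 38.10 = 38.10 mol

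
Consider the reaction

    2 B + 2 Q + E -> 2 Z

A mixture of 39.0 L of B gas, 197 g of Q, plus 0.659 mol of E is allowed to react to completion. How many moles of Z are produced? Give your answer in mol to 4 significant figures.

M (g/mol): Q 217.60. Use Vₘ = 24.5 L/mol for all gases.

0.9053 mol

n(B) = 39.00 / 24.5 = 1.592 mol
n(Q) = 197.0 / 217.60 = 0.9053 mol
n(E) = 0.6590 mol
n/ν for B = 1.592/2 = 0.7960
n/ν for Q = 0.9053/2 = 0.4527
n/ν for E = 0.6590/1 = 0.6590
Smallest n/ν is Q → limiting reagent.
n(Z) = (2/2) × 0.9053 = 0.9053 mol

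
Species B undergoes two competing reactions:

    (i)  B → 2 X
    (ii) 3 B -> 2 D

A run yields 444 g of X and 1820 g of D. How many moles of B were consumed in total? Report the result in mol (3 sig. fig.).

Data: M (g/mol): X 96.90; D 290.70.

n(X) = 444 / 96.90 = 4.582 mol
n(D) = 1820 / 290.70 = 6.261 mol
n(B) via (i) = (1/2)×4.582 = 2.291 mol
n(B) via (ii) = (3/2)×6.261 = 9.392 mol
total n(B) = 2.291 + 9.392 = 11.68 mol

11.7 mol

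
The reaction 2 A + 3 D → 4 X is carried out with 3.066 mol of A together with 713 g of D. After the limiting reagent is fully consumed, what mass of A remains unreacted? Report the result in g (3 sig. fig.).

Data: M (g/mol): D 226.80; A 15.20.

n(A) = 3.066 mol
n(D) = 713.0 / 226.80 = 3.144 mol
n/ν for A = 3.066/2 = 1.533
n/ν for D = 3.144/3 = 1.048
Smallest n/ν is D → limiting reagent.
A consumed = (2/3) × 3.144 = 2.096 mol
A remaining = 3.066 − 2.096 = 0.9700 mol
mass = 0.9700 × 15.20 = 14.74 g

14.7 g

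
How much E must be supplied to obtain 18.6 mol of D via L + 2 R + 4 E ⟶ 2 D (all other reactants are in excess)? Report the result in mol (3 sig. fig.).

37.2 mol

n(D) = 18.60 mol
n(E) = (4/2) × 18.60 = 37.20 mol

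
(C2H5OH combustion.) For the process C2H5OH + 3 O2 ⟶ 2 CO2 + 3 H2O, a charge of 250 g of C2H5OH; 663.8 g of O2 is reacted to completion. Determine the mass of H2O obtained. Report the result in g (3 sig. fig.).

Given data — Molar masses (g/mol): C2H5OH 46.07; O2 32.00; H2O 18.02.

n(C2H5OH) = 250.0 / 46.07 = 5.427 mol
n(O2) = 663.8 / 32.00 = 20.74 mol
n/ν → C2H5OH: 5.427, O2: 6.913; C2H5OH is limiting.
n(H2O) = (3/1) × 5.427 = 16.28 mol
mass = 16.28 × 18.02 = 293.4 g

293 g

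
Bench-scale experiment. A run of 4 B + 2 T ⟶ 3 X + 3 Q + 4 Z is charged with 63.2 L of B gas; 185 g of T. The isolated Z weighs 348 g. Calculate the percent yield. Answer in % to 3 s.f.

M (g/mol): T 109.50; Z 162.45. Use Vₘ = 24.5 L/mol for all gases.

n(B) = 63.20 / 24.5 = 2.580 mol
n(T) = 185.0 / 109.50 = 1.689 mol
n/ν → B: 0.6450, T: 0.8445; B is limiting.
theoretical n(Z) = (4/4) × 2.580 = 2.580 mol → 419.1 g
% yield = 348 / 419.1 × 100 = 83.04 %

83.0 %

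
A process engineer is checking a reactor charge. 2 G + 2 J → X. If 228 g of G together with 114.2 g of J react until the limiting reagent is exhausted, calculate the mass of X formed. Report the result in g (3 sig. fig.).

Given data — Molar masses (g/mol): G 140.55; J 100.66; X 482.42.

n(G) = 228.0 / 140.55 = 1.622 mol
n(J) = 114.2 / 100.66 = 1.135 mol
n/ν for G = 1.622/2 = 0.8110
n/ν for J = 1.135/2 = 0.5675
Smallest n/ν is J → limiting reagent.
n(X) = (1/2) × 1.135 = 0.5675 mol
mass = 0.5675 × 482.42 = 273.8 g

274 g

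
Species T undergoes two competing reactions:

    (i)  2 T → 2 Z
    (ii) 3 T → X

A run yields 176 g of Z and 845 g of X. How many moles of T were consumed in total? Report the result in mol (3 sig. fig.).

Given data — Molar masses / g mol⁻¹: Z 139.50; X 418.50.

7.32 mol

n(Z) = 176 / 139.50 = 1.262 mol
n(X) = 845 / 418.50 = 2.019 mol
n(T) via (i) = (2/2)×1.262 = 1.262 mol
n(T) via (ii) = (3/1)×2.019 = 6.057 mol
total n(T) = 1.262 + 6.057 = 7.319 mol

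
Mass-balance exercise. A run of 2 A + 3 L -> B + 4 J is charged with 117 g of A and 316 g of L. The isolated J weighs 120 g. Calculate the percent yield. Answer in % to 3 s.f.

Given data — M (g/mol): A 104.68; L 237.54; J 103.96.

n(A) = 117.0 / 104.68 = 1.118 mol
n(L) = 316.0 / 237.54 = 1.330 mol
n/ν → A: 0.5590, L: 0.4433; L is limiting.
theoretical n(J) = (4/3) × 1.330 = 1.773 mol → 184.3 g
% yield = 120 / 184.3 × 100 = 65.11 %

65.1 %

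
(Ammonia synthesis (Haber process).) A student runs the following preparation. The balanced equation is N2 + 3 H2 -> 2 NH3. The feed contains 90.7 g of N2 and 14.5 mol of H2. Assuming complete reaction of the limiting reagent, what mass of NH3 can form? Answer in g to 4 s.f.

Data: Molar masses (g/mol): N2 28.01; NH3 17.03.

n(N2) = 90.70 / 28.01 = 3.238 mol
n(H2) = 14.50 mol
n/ν for N2 = 3.238/1 = 3.238
n/ν for H2 = 14.50/3 = 4.833
Smallest n/ν is N2 → limiting reagent.
n(NH3) = (2/1) × 3.238 = 6.476 mol
mass = 6.476 × 17.03 = 110.3 g

110.3 g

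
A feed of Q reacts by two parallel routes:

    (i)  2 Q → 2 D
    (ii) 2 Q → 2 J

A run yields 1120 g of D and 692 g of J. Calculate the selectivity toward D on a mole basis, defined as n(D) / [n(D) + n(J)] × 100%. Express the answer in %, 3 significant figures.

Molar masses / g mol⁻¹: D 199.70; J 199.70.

61.8 %

n(D) = 1120 / 199.70 = 5.608 mol
n(J) = 692 / 199.70 = 3.465 mol
selectivity = 5.608/(5.608+3.465) × 100 = 61.81 %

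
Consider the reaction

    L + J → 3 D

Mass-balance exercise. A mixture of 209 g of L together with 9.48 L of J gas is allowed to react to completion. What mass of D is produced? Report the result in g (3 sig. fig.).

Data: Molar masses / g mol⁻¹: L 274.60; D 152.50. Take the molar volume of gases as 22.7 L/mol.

n(L) = 209.0 / 274.60 = 0.7611 mol
n(J) = 9.480 / 22.7 = 0.4176 mol
n/ν for L = 0.7611/1 = 0.7611
n/ν for J = 0.4176/1 = 0.4176
Smallest n/ν is J → limiting reagent.
n(D) = (3/1) × 0.4176 = 1.253 mol
mass = 1.253 × 152.50 = 191.1 g

191 g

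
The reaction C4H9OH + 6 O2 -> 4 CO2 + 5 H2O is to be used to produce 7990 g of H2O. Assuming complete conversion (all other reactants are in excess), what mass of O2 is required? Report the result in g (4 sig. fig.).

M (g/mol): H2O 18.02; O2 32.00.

17030 g

n(H2O) = 7990 / 18.02 = 443.4 mol
n(O2) = (6/5) × 443.4 = 532.1 mol
mass = 532.1 × 32.00 = 17030 g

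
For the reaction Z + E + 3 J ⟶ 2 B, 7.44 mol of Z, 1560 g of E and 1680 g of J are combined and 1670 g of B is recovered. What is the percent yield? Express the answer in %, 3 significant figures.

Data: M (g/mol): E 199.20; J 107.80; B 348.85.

46.1 %

n(Z) = 7.440 mol
n(E) = 1560 / 199.20 = 7.831 mol
n(J) = 1680 / 107.80 = 15.58 mol
n/ν for Z = 7.440/1 = 7.440
n/ν for E = 7.831/1 = 7.831
n/ν for J = 15.58/3 = 5.193
Smallest n/ν is J → limiting reagent.
theoretical n(B) = (2/3) × 15.58 = 10.39 mol → 3625 g
% yield = 1670 / 3625 × 100 = 46.07 %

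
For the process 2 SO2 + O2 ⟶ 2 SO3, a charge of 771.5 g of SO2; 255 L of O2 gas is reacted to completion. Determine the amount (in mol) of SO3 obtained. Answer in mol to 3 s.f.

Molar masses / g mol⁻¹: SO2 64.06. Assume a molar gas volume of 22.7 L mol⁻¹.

n(SO2) = 771.5 / 64.06 = 12.04 mol
n(O2) = 255.0 / 22.7 = 11.23 mol
n/ν for SO2 = 12.04/2 = 6.020
n/ν for O2 = 11.23/1 = 11.23
Smallest n/ν is SO2 → limiting reagent.
n(SO3) = (2/2) × 12.04 = 12.04 mol

12.0 mol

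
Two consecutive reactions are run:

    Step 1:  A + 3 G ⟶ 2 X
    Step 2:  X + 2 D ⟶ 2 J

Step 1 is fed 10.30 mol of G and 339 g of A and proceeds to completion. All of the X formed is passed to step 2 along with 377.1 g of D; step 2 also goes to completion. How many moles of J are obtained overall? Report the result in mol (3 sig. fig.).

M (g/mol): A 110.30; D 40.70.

Step 1:
n(G) = 10.30 mol
n(A) = 339.0 / 110.30 = 3.073 mol
n/ν for G = 10.30/3 = 3.433
n/ν for A = 3.073/1 = 3.073
Smallest n/ν is A → limiting reagent.
n(X) produced = (2/1) × 3.073 = 6.146 mol
Step 2:
n(X) available = 6.146 mol
n(D) = 377.1 / 40.70 = 9.265 mol
n/ν for X = 6.146/1 = 6.146
n/ν for D = 9.265/2 = 4.633
Smallest n/ν is D → limiting reagent.
n(J) = (2/2) × 9.265 = 9.265 mol

9.27 mol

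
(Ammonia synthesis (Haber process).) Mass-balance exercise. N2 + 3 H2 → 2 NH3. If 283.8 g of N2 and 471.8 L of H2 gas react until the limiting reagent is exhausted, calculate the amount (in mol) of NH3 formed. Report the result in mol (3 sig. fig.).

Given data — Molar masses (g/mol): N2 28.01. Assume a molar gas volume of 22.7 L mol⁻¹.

n(N2) = 283.8 / 28.01 = 10.13 mol
n(H2) = 471.8 / 22.7 = 20.78 mol
n/ν for N2 = 10.13/1 = 10.13
n/ν for H2 = 20.78/3 = 6.927
Smallest n/ν is H2 → limiting reagent.
n(NH3) = (2/3) × 20.78 = 13.85 mol

13.9 mol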